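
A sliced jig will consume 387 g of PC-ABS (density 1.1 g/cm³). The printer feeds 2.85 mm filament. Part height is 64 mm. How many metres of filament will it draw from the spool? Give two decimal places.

Extruded volume: 387/1.1 = 351.8182 cm³ (351818.2 mm³).
Filament cross-section = π × (2.85/2)² = 6.3794 mm².
Length = 351818.2 / 6.3794 = 55149.1 mm = 55.15 m.

55.15 m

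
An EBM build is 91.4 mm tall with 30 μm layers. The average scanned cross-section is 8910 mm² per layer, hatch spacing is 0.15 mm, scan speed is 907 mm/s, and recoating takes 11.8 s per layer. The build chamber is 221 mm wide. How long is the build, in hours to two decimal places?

65.42 hours

Layer count = ceil(91.4 / 0.03) = 3047.
Scan path per layer = 8910 / 0.15 = 59400 mm.
Scan time per layer = 59400 / 907 = 65.4906 s.
Per-layer time: 65.4906 + 11.8 → 77.2906 s.
Build time = 3047 × 77.2906 = 235504.4582 s = 65.42 hours.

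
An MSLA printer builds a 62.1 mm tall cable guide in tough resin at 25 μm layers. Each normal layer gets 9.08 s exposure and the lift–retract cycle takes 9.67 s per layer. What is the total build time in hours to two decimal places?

Layer count = ceil(62.1 / 0.025) = 2484.
Cycle time: 9.08 + 9.67 → 18.75 s.
Build time: 2484 × 18.75 s = 46575 s, i.e. 12.94 hours.

12.94 hours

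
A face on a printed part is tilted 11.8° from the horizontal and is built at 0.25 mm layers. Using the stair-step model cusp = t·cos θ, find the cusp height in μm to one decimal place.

Cusp = layer height × cos(11.8°) = 0.25 × 0.9789 = 0.244725 mm = 244.7 μm.

244.7 μm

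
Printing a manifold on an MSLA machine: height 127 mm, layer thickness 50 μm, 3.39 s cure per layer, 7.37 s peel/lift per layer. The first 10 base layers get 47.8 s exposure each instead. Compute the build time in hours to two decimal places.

Number of layers: 127 / 0.05 → 2540 (rounded up).
Base layers = 10 × (47.8 + 7.37) = 551.7 s.
Normal layers: 2530 × (3.39 + 7.37) → 27222.8 s.
Sum: 551.7 + 27222.8 = 27774.5 s → 7.72 hours.

7.72 hours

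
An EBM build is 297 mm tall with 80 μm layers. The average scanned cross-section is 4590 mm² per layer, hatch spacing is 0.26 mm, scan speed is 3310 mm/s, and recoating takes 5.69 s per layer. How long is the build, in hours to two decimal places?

Number of layers: 297 / 0.08 → 3713 (rounded up).
Per-layer scan distance: 4590 / 0.26 → 17653.8 mm.
Per-layer scan time = 17653.8 / 3310, so 5.3335 s.
Layer cycle: 5.3335 + 5.69 → 11.0235 s.
3713 layers × 11.0235 s/layer = 40930.2555 s, i.e. 11.37 hours.

11.37 hours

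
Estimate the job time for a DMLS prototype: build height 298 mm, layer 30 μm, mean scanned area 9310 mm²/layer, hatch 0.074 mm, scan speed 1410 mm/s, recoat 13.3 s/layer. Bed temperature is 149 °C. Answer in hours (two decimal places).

Layer count = ceil(298 / 0.03) = 9934.
Per-layer scan distance = 9310 / 0.074 = 125810.8 mm.
Scan time per layer = 125810.8 / 1410 = 89.2275 s.
Time per layer: 89.2275 + 13.3 → 102.5275 s.
Total: 9934 × 102.5275 s = 1018508.185 s → 282.92 hours.

282.92 hours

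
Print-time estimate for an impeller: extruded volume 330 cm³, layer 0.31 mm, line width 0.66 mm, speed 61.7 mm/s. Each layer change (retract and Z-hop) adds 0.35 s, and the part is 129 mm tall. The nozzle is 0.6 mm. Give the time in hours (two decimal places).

7.30 hours

Line area = 0.31 × 0.66, so 0.2046 mm².
Total extruded path = 330000/0.2046 = 1612903.2 mm.
Extrusion time = 1612903.2 / 61.7 = 26141.1 s.
Layers = ⌈129/0.31⌉ = 417.
Non-print overhead = 417 × 0.35 = 145.95 s.
Total = 26141.1 + 145.95 = 26287.05 s = 7.30 hours.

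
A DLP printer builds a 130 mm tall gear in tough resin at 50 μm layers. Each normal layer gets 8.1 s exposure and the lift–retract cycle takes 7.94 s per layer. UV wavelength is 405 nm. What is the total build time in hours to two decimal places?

11.58 hours

Layer count = ceil(130 / 0.05) = 2600.
Each layer takes = 8.1 + 7.94 = 16.04 s.
Total = 2600 × 16.04 = 41704 s = 11.58 hours.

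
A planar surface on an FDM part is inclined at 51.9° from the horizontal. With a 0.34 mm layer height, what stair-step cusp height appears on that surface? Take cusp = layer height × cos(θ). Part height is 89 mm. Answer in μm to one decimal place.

209.8 μm

cos(51.9°) = 0.6170, so cusp = 0.34 × 0.6170 = 0.20978 mm → 209.8 μm.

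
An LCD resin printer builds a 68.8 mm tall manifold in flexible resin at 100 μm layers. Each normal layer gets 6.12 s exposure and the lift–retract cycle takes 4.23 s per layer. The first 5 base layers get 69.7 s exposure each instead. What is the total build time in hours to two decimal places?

2.07 hours

Number of layers: 68.8 / 0.1 → 688 (rounded up).
Base layers = 5 × (69.7 + 4.23) = 369.65 s.
Remaining layers = 683 × (6.12 + 4.23) = 7069.05 s.
Total = 369.65 + 7069.05 = 7438.7 s = 2.07 hours.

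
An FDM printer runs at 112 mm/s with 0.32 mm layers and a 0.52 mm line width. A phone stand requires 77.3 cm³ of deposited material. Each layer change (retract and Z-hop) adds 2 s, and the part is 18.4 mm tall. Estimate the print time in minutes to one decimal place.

71.1 minutes

Bead cross-section = 0.32 × 0.52, so 0.1664 mm².
Toolpath length = 77.3 cm³ / 0.1664 mm² = 77300 / 0.1664 = 464543.3 mm.
Extrusion time = 464543.3 / 112 = 4147.7 s.
Layer count = ceil(18.4 / 0.32) = 58.
Layer-change overhead: 58 × 2 → 116 s.
Total = 4147.7 + 116 = 4263.7 s = 71.1 minutes.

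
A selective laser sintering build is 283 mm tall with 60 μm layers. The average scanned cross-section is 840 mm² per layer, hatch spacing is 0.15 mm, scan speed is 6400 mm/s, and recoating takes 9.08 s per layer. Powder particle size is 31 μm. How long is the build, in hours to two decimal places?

13.04 hours

Layer count = ceil(283 / 0.06) = 4717.
Per-layer scan distance: 840 / 0.15 → 5600 mm.
Per-layer scan time = 5600 / 6400 = 0.875 s.
Per-layer time = 0.875 + 9.08 = 9.955 s.
Build time = 4717 × 9.955 = 46957.735 s = 13.04 hours.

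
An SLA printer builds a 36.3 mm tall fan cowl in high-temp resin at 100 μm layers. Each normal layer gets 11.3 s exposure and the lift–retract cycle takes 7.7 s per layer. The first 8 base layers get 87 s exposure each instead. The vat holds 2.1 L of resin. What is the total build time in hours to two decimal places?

2.08 hours

Layers = ⌈36.3/0.1⌉ = 363.
Bottom layers = 8 × (87 + 7.7), so 757.6 s.
Regular layers = 355 × (11.3 + 7.7) = 6745 s.
Sum: 757.6 + 6745 = 7502.6 s → 2.08 hours.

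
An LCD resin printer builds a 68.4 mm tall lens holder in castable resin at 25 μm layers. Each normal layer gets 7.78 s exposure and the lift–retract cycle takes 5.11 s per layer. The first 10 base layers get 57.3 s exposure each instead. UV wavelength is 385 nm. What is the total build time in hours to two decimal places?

Layers = ⌈68.4/0.025⌉ = 2736.
Base layers = 10 × (57.3 + 5.11), so 624.1 s.
Regular layers = 2726 × (7.78 + 5.11), so 35138.14 s.
Total = 624.1 + 35138.14 = 35762.24 s = 9.93 hours.

9.93 hours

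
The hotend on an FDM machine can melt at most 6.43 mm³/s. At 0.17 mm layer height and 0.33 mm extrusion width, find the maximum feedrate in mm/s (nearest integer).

A = 0.17 × 0.33 = 0.0561 mm².
v_max = Q/A = 6.43/0.0561 = 114.62 mm/s → 115 mm/s.

115 mm/s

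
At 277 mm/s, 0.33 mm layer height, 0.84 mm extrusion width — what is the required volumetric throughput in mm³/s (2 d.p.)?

76.78

Extrusion cross-section = 0.33 × 0.84, so 0.2772 mm².
Q = v·A = 277 × 0.2772 = 76.78 mm³/s.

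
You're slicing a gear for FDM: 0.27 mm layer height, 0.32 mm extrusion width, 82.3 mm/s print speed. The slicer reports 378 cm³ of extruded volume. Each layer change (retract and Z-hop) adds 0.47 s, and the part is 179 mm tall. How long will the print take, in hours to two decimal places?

14.85 hours

Extrusion cross-section = 0.27 × 0.32, so 0.0864 mm².
Path length: 378000 mm³ / 0.0864 mm² → 4375000 mm.
Time extruding = 4375000 / 82.3 = 53159.2 s.
Number of layers: 179 / 0.27 → 663 (rounded up).
Layer-change overhead = 663 × 0.47, so 311.61 s.
Total = 53159.2 + 311.61 = 53470.81 s = 14.85 hours.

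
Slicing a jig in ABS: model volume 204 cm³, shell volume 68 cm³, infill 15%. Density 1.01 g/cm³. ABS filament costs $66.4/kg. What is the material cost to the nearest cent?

$5.93

Interior volume = 204 − 68 = 136 cm³.
Deposited infill = 0.15 × 136 = 20.4 cm³.
Total printed volume = 68 + 20.4 = 88.4 cm³.
Mass: 88.4 × 1.01 → 89.284 g.
Cost = 89.284 g / 1000 × $66.4/kg = $5.93.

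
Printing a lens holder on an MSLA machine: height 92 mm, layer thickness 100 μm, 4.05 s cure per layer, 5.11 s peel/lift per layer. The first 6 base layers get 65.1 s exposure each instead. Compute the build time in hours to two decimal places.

2.44 hours

Layers = ⌈92/0.1⌉ = 920.
Base layers = 6 × (65.1 + 5.11), so 421.26 s.
Regular layers = 914 × (4.05 + 5.11), so 8372.24 s.
Sum: 421.26 + 8372.24 = 8793.5 s → 2.44 hours.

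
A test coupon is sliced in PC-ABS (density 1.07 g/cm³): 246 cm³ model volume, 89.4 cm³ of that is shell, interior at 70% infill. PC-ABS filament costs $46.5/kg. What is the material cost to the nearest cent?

$9.90

Infill region: 246 − 89.4 → 156.6 cm³.
Infill volume = 0.70 × 156.6, so 109.62 cm³.
Deposited volume = 89.4 + 109.62, so 199.02 cm³.
Mass = 199.02 × 1.07, so 212.9514 g.
Cost = 212.9514 g / 1000 × $46.5/kg = $9.90.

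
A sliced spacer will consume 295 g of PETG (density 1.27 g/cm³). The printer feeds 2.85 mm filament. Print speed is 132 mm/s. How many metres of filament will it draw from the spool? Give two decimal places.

Extruded volume: 295/1.27 = 232.2835 cm³ (232283.5 mm³).
Cross-section of 2.85 mm filament: π·(2.85/2)² = 6.3794 mm².
L = V/A = 232283.5/6.3794 = 36411.5 mm → 36.41 m.

36.41 m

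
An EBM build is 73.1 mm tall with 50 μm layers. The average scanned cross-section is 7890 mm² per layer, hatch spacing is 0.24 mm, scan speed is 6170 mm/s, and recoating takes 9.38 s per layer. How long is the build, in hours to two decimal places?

Layers = ⌈73.1/0.05⌉ = 1462.
Scan path per layer = 7890 / 0.24, so 32875 mm.
Beam time per layer = 32875 / 6170 = 5.3282 s.
Per-layer time = 5.3282 + 9.38 = 14.7082 s.
Build time = 1462 × 14.7082 = 21503.3884 s = 5.97 hours.

5.97 hours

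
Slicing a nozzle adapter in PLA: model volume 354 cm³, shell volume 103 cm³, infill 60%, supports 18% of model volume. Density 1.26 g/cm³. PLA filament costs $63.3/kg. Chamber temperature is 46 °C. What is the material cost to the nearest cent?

$25.31

Infill region = 354 − 103, so 251 cm³.
Infill volume = 0.60 × 251 = 150.6 cm³.
Support = 0.18 × 354, so 63.72 cm³.
Total extruded = 103 + 150.6 + 63.72, so 317.32 cm³.
Mass: 317.32 × 1.26 → 399.8232 g.
At $63.3/kg: 399.8232/1000 × 63.3 = $25.31.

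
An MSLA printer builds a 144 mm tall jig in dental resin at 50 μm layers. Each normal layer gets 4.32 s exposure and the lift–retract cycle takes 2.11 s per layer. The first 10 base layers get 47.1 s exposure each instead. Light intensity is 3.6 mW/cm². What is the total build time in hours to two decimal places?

Number of layers: 144 / 0.05 → 2880 (rounded up).
Base layers = 10 × (47.1 + 2.11) = 492.1 s.
Remaining layers = 2870 × (4.32 + 2.11) = 18454.1 s.
Sum: 492.1 + 18454.1 = 18946.2 s → 5.26 hours.

5.26 hours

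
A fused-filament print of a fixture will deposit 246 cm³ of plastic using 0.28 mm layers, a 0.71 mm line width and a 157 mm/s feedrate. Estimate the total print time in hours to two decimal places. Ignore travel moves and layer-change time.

Line area = 0.28 × 0.71 = 0.1988 mm².
Toolpath length = 246 cm³ / 0.1988 mm² = 246000 / 0.1988 = 1237424.5 mm.
Print-move time = 1237424.5 / 157, so 7881.7 s.
In the requested units: 7881.7 s = 2.19 hours.

2.19 hours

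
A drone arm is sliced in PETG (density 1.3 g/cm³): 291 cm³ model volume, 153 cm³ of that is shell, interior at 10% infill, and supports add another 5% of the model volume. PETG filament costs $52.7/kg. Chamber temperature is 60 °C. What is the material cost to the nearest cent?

Interior volume: 291 − 153 → 138 cm³.
Deposited infill = 0.10 × 138, so 13.8 cm³.
Support: 0.05 × 291 → 14.55 cm³.
Total printed volume = 153 + 13.8 + 14.55, so 181.35 cm³.
Mass: 181.35 × 1.3 → 235.755 g.
At $52.7/kg: 235.755/1000 × 52.7 = $12.42.

$12.42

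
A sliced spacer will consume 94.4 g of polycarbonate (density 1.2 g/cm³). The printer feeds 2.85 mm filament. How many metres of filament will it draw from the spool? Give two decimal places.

Volume = 94.4 g / 1.2 g·cm⁻³ = 78.6667 cm³ = 78666.7 mm³.
A = π r² = π × 1.425² = 6.3794 mm².
L = V/A = 78666.7/6.3794 = 12331.36 mm → 12.33 m.

12.33 m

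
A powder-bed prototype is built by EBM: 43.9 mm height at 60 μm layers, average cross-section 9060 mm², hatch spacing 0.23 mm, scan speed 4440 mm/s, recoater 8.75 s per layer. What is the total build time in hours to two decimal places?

3.58 hours

Layer count = ceil(43.9 / 0.06) = 732.
Hatch length per layer = 9060 / 0.23, so 39391.3 mm.
Per-layer scan time: 39391.3 / 4440 → 8.8719 s.
Layer cycle = 8.8719 + 8.75 = 17.6219 s.
Build time = 732 × 17.6219 = 12899.2308 s = 3.58 hours.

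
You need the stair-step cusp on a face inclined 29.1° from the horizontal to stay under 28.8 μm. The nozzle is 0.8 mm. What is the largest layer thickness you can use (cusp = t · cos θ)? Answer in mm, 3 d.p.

t = h_c / cos θ = 0.0288 / 0.8738 = 0.033 mm.

0.033 mm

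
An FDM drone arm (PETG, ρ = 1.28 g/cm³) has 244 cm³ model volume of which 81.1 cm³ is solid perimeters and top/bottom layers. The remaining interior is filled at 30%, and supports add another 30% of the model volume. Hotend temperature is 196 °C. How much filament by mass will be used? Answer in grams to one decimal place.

Volume inside the shell = 244 − 81.1 = 162.9 cm³.
Infill deposited: 0.30 × 162.9 → 48.87 cm³.
Support: 0.30 × 244 → 73.2 cm³.
Deposited volume = 81.1 + 48.87 + 73.2, so 203.17 cm³.
Mass = 203.17 × 1.28 = 260.0576 g.

260.1 g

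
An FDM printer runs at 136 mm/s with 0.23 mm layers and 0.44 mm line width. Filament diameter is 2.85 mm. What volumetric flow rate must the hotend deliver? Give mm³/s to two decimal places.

Extrusion cross-section = 0.23 × 0.44, so 0.1012 mm².
Q = v·A = 136 × 0.1012 = 13.76 mm³/s.

13.76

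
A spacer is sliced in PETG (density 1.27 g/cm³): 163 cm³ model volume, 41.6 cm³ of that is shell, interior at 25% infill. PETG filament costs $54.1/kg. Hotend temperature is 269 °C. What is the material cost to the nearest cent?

$4.94

Infill region = 163 − 41.6 = 121.4 cm³.
Deposited infill: 0.25 × 121.4 → 30.35 cm³.
Deposited volume: 41.6 + 30.35 → 71.95 cm³.
Mass: 71.95 × 1.27 → 91.3765 g.
Cost = 91.3765 g / 1000 × $54.1/kg = $4.94.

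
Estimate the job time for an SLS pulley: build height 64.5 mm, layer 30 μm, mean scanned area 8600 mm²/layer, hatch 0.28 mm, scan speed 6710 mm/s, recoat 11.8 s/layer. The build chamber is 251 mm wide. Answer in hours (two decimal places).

9.78 hours

Layers = ⌈64.5/0.03⌉ = 2150.
Hatch length per layer: 8600 / 0.28 → 30714.3 mm.
Per-layer scan time = 30714.3 / 6710 = 4.5774 s.
Per-layer time = 4.5774 + 11.8, so 16.3774 s.
Build time = 2150 × 16.3774 = 35211.41 s = 9.78 hours.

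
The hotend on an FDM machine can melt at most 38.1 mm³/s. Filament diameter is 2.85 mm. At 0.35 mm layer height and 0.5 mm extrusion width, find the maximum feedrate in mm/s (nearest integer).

A: 0.35 × 0.5 → 0.175 mm².
v_max = Q/A = 38.1/0.175 = 217.71 mm/s → 218 mm/s.

218 mm/s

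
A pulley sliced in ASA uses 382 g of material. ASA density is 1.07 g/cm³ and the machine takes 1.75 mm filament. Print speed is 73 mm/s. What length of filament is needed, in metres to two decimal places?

Extruded volume: 382/1.07 = 357.0093 cm³ (357009.3 mm³).
A = π r² = π × 0.875² = 2.4053 mm².
Length = 357009.3 / 2.4053 = 148426.1 mm = 148.43 m.

148.43 m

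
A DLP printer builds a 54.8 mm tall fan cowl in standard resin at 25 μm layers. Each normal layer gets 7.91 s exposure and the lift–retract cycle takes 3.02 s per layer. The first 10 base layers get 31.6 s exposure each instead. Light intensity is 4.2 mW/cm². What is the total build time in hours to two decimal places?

6.72 hours

Number of layers: 54.8 / 0.025 → 2192 (rounded up).
Bottom layers = 10 × (31.6 + 3.02), so 346.2 s.
Normal layers = 2182 × (7.91 + 3.02), so 23849.26 s.
Total = 346.2 + 23849.26 = 24195.46 s = 6.72 hours.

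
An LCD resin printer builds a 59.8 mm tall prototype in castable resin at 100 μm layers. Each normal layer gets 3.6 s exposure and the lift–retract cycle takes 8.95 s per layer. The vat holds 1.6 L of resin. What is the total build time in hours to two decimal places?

Number of layers: 59.8 / 0.1 → 598 (rounded up).
Each layer takes = 3.6 + 8.95, so 12.55 s.
Total = 598 × 12.55 = 7504.9 s = 2.08 hours.

2.08 hours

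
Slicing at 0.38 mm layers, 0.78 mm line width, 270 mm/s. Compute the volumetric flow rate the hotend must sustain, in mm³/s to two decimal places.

80.03

Bead cross-section = 0.38 × 0.78, so 0.2964 mm².
Q = v·A = 270 × 0.2964 = 80.03 mm³/s.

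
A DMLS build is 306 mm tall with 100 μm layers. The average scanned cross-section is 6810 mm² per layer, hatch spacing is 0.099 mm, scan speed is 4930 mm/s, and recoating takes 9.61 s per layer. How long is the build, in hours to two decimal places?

20.03 hours

Layers = ⌈306/0.1⌉ = 3060.
Per-layer scan distance = 6810 / 0.099, so 68787.9 mm.
Laser time per layer: 68787.9 / 4930 → 13.9529 s.
Time per layer = 13.9529 + 9.61, so 23.5629 s.
Build time = 3060 × 23.5629 = 72102.474 s = 20.03 hours.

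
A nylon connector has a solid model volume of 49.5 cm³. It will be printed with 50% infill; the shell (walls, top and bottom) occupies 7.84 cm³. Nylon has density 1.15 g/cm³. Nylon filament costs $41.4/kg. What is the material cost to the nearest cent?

$1.36

Volume inside the shell: 49.5 − 7.84 → 41.66 cm³.
Deposited infill = 0.50 × 41.66 = 20.83 cm³.
Deposited volume = 7.84 + 20.83 = 28.67 cm³.
Mass = 28.67 × 1.15, so 32.9705 g.
Cost = 32.9705 g / 1000 × $41.4/kg = $1.36.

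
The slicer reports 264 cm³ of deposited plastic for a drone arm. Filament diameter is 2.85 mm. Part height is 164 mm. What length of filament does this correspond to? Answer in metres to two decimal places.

Cross-section of 2.85 mm filament: π·(2.85/2)² = 6.3794 mm².
L = 264000 mm³ / 6.3794 mm² = 41383.2 mm, i.e. 41.38 m.

41.38 m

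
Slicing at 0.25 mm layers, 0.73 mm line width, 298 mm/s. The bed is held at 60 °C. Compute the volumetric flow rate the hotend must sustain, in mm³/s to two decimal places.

54.39

Extrusion cross-section = 0.25 × 0.73 = 0.1825 mm².
Q = v·A = 298 × 0.1825 = 54.39 mm³/s.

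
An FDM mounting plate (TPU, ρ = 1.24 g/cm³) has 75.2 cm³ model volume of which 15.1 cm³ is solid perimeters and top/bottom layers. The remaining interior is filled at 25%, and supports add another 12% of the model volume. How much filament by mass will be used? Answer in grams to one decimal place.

48.5 g

Volume inside the shell: 75.2 − 15.1 → 60.1 cm³.
Deposited infill = 0.25 × 60.1 = 15.025 cm³.
Support = 0.12 × 75.2 = 9.024 cm³.
Deposited volume = 15.1 + 15.025 + 9.024 = 39.149 cm³.
Mass: 39.149 × 1.24 → 48.54476 g.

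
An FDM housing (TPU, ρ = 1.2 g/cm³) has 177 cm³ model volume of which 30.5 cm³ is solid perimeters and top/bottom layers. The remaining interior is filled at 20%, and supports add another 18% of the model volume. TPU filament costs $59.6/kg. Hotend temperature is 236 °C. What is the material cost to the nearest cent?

Interior volume: 177 − 30.5 → 146.5 cm³.
Deposited infill = 0.20 × 146.5 = 29.3 cm³.
Support = 0.18 × 177 = 31.86 cm³.
Deposited volume: 30.5 + 29.3 + 31.86 → 91.66 cm³.
Mass = 91.66 × 1.2, so 109.992 g.
At $59.6/kg: 109.992/1000 × 59.6 = $6.56.

$6.56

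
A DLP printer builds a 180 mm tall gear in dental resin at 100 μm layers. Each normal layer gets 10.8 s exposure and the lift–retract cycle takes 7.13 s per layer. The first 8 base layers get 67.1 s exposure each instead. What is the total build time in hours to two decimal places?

Layer count = ceil(180 / 0.1) = 1800.
Base layers = 8 × (67.1 + 7.13) = 593.84 s.
Remaining layers = 1792 × (10.8 + 7.13), so 32130.56 s.
Total = 593.84 + 32130.56 = 32724.4 s = 9.09 hours.

9.09 hours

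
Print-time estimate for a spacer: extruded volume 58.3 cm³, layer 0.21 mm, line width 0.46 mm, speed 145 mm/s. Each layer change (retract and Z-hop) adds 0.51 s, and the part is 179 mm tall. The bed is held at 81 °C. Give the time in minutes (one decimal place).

Line area = 0.21 × 0.46, so 0.0966 mm².
Toolpath length = 58.3 cm³ / 0.0966 mm² = 58300 / 0.0966 = 603519.7 mm.
Time extruding: 603519.7 / 145 → 4162.2 s.
Layers = ⌈179/0.21⌉ = 853.
Layer-change overhead = 853 × 0.51, so 435.03 s.
Total = 4162.2 + 435.03 = 4597.23 s = 76.6 minutes.

76.6 minutes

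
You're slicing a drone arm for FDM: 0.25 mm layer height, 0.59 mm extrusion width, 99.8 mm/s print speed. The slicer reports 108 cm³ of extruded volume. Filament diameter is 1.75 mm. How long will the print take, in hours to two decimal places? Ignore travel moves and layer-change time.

2.04 hours

Bead cross-section = 0.25 × 0.59 = 0.1475 mm².
Toolpath length = 108 cm³ / 0.1475 mm² = 108000 / 0.1475 = 732203.4 mm.
Extrusion time: 732203.4 / 99.8 → 7336.7 s.
7336.7 s = 2.04 hours.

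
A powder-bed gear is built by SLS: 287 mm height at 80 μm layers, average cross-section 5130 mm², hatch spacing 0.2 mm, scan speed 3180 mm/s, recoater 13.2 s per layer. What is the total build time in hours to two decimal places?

Number of layers: 287 / 0.08 → 3588 (rounded up).
Scan path per layer = 5130 / 0.2 = 25650 mm.
Laser time per layer: 25650 / 3180 → 8.066 s.
Per-layer time = 8.066 + 13.2 = 21.266 s.
Build time = 3588 × 21.266 = 76302.408 s = 21.20 hours.

21.20 hours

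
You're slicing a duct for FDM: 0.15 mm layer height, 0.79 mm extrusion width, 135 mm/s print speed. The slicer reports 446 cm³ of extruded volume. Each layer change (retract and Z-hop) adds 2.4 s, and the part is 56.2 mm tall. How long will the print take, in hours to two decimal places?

7.99 hours

Line area = 0.15 × 0.79, so 0.1185 mm².
Path length: 446000 mm³ / 0.1185 mm² → 3763713.1 mm.
Time extruding = 3763713.1 / 135 = 27879.4 s.
Layer count = ceil(56.2 / 0.15) = 375.
Non-print overhead: 375 × 2.4 → 900 s.
Altogether 27879.4 + 900 = 28779.4 s, i.e. 7.99 hours.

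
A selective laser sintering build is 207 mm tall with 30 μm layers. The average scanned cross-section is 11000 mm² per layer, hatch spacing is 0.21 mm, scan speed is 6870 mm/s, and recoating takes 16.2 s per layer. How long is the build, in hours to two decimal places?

Number of layers: 207 / 0.03 → 6900 (rounded up).
Hatch length per layer: 11000 / 0.21 → 52381 mm.
Per-layer scan time = 52381 / 6870, so 7.6246 s.
Layer cycle: 7.6246 + 16.2 → 23.8246 s.
6900 layers × 23.8246 s/layer = 164389.74 s, i.e. 45.66 hours.

45.66 hours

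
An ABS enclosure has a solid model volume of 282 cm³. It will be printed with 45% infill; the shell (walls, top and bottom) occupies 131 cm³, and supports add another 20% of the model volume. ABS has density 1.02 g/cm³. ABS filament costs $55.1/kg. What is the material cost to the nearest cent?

Volume inside the shell = 282 − 131 = 151 cm³.
Infill deposited = 0.45 × 151 = 67.95 cm³.
Support = 0.20 × 282 = 56.4 cm³.
Total extruded = 131 + 67.95 + 56.4, so 255.35 cm³.
Mass = 255.35 × 1.02, so 260.457 g.
Cost = 260.457 g / 1000 × $55.1/kg = $14.35.

$14.35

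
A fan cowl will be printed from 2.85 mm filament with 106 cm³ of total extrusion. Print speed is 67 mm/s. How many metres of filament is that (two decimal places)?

16.62 m

Filament cross-section = π × (2.85/2)² = 6.3794 mm².
L = 106000 mm³ / 6.3794 mm² = 16615.98 mm, i.e. 16.62 m.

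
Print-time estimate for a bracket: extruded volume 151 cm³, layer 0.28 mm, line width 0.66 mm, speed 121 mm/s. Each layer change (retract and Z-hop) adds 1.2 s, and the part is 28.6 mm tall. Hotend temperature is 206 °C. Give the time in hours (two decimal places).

1.91 hours

Bead cross-section: 0.28 × 0.66 → 0.1848 mm².
Total extruded path = 151000/0.1848 = 817099.6 mm.
Time extruding = 817099.6 / 121, so 6752.9 s.
Layers = ⌈28.6/0.28⌉ = 103.
Layer-change overhead: 103 × 1.2 → 123.6 s.
Altogether 6752.9 + 123.6 = 6876.5 s, i.e. 1.91 hours.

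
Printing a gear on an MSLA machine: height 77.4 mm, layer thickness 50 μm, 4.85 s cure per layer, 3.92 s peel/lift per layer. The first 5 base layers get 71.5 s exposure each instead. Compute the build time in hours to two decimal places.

3.86 hours

Layers = ⌈77.4/0.05⌉ = 1548.
Burn-in layers: 5 × (71.5 + 3.92) → 377.1 s.
Regular layers = 1543 × (4.85 + 3.92) = 13532.11 s.
Sum: 377.1 + 13532.11 = 13909.21 s → 3.86 hours.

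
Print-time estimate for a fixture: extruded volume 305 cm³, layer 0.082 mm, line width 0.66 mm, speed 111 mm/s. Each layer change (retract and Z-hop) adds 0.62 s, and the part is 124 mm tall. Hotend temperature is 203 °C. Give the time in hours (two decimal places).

14.36 hours

Extrusion cross-section = 0.082 × 0.66, so 0.05412 mm².
Toolpath length = 305 cm³ / 0.05412 mm² = 305000 / 0.05412 = 5635624.5 mm.
Extrusion time = 5635624.5 / 111, so 50771.4 s.
Layer count = ceil(124 / 0.082) = 1513.
Z-hop total: 1513 × 0.62 → 938.06 s.
Total = 50771.4 + 938.06 = 51709.46 s = 14.36 hours.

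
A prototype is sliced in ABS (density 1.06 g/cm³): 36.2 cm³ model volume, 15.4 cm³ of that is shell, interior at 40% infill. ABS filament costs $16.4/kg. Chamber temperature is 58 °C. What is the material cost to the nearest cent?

$0.41

Volume inside the shell = 36.2 − 15.4 = 20.8 cm³.
Infill volume = 0.40 × 20.8, so 8.32 cm³.
Deposited volume = 15.4 + 8.32, so 23.72 cm³.
Mass: 23.72 × 1.06 → 25.1432 g.
At $16.4/kg: 25.1432/1000 × 16.4 = $0.41.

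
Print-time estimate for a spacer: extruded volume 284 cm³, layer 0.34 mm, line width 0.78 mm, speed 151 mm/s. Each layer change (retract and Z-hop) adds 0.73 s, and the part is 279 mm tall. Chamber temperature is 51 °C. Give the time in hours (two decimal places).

2.14 hours

Line area: 0.34 × 0.78 → 0.2652 mm².
Toolpath length = 284 cm³ / 0.2652 mm² = 284000 / 0.2652 = 1070889.9 mm.
Print-move time = 1070889.9 / 151, so 7092 s.
Layer count = ceil(279 / 0.34) = 821.
Z-hop total: 821 × 0.73 → 599.33 s.
Total = 7092 + 599.33 = 7691.33 s = 2.14 hours.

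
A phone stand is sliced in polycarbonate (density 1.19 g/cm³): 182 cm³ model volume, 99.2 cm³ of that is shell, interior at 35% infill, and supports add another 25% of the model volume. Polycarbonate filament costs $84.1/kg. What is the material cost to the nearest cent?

Volume inside the shell: 182 − 99.2 → 82.8 cm³.
Infill deposited: 0.35 × 82.8 → 28.98 cm³.
Support: 0.25 × 182 → 45.5 cm³.
Total extruded: 99.2 + 28.98 + 45.5 → 173.68 cm³.
Mass = 173.68 × 1.19, so 206.6792 g.
Cost = 206.6792 g / 1000 × $84.1/kg = $17.38.

$17.38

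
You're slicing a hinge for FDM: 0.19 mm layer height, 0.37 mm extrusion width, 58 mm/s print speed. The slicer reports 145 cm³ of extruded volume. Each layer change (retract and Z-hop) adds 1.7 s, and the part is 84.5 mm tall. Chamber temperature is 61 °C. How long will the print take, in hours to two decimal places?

10.09 hours

Extrusion cross-section = 0.19 × 0.37 = 0.0703 mm².
Total extruded path = 145000/0.0703 = 2062588.9 mm.
Print-move time: 2062588.9 / 58 → 35561.9 s.
Layer count = ceil(84.5 / 0.19) = 445.
Z-hop total: 445 × 1.7 → 756.5 s.
Altogether 35561.9 + 756.5 = 36318.4 s, i.e. 10.09 hours.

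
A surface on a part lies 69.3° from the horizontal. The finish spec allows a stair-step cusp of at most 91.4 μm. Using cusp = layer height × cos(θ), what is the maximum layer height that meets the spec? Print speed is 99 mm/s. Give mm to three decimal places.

Layer height = cusp / cos(69.3°) = 0.0914 / 0.3535 = 0.259 mm.

0.259 mm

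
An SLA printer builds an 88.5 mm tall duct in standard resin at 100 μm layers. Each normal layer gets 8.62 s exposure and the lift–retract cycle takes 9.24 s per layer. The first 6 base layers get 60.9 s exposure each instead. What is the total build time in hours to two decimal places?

Layer count = ceil(88.5 / 0.1) = 885.
Burn-in layers = 6 × (60.9 + 9.24), so 420.84 s.
Normal layers = 879 × (8.62 + 9.24) = 15698.94 s.
Total = 420.84 + 15698.94 = 16119.78 s = 4.48 hours.

4.48 hours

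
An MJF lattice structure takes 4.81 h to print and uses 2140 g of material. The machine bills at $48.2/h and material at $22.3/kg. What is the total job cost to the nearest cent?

$279.56

Machine cost = 48.2 × 4.81, so $231.842.
Material charge: 22.3 × 2140/1000 → $47.722.
Total = 231.842 + 47.722 = 279.564 ≈ $279.56.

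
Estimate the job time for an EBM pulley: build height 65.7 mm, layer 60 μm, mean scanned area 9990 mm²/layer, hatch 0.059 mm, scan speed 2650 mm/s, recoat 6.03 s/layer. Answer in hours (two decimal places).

Layer count = ceil(65.7 / 0.06) = 1095.
Per-layer scan distance = 9990 / 0.059, so 169322 mm.
Beam time per layer: 169322 / 2650 → 63.8951 s.
Per-layer time = 63.8951 + 6.03 = 69.9251 s.
Total: 1095 × 69.9251 s = 76567.9845 s → 21.27 hours.

21.27 hours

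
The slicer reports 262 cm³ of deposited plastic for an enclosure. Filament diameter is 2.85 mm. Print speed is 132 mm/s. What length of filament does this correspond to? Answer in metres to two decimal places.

Cross-section of 2.85 mm filament: π·(2.85/2)² = 6.3794 mm².
Length = 262 cm³ / 6.3794 mm² = 262000 / 6.3794 = 41069.69 mm = 41.07 m.

41.07 m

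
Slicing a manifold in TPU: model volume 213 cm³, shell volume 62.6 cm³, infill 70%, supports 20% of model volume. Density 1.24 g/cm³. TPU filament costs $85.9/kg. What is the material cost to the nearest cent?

$22.42

Volume inside the shell = 213 − 62.6 = 150.4 cm³.
Infill volume = 0.70 × 150.4 = 105.28 cm³.
Support = 0.20 × 213 = 42.6 cm³.
Total printed volume = 62.6 + 105.28 + 42.6 = 210.48 cm³.
Mass = 210.48 × 1.24, so 260.9952 g.
Cost = 260.9952 g / 1000 × $85.9/kg = $22.42.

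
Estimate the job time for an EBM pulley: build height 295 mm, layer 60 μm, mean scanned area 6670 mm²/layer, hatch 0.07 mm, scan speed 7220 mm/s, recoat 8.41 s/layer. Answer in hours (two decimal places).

Number of layers: 295 / 0.06 → 4917 (rounded up).
Scan path per layer = 6670 / 0.07 = 95285.7 mm.
Per-layer scan time = 95285.7 / 7220, so 13.1975 s.
Layer cycle = 13.1975 + 8.41, so 21.6075 s.
Total: 4917 × 21.6075 s = 106244.0775 s → 29.51 hours.

29.51 hours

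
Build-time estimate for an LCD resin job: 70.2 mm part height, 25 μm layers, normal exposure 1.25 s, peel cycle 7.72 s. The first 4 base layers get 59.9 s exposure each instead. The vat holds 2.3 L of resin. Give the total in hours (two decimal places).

Layers = ⌈70.2/0.025⌉ = 2808.
Bottom layers: 4 × (59.9 + 7.72) → 270.48 s.
Normal layers: 2804 × (1.25 + 7.72) → 25151.88 s.
Total = 270.48 + 25151.88 = 25422.36 s = 7.06 hours.

7.06 hours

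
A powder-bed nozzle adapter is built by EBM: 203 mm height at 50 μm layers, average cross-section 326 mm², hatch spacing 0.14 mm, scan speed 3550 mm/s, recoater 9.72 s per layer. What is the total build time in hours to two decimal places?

11.70 hours

Layers = ⌈203/0.05⌉ = 4060.
Hatch length per layer = 326 / 0.14, so 2328.6 mm.
Scan time per layer = 2328.6 / 3550, so 0.6559 s.
Layer cycle = 0.6559 + 9.72 = 10.3759 s.
Build time = 4060 × 10.3759 = 42126.154 s = 11.70 hours.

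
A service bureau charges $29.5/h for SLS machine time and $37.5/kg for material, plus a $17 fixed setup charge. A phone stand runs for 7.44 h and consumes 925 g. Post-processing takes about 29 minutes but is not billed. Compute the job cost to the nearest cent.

Time charge = 29.5 × 7.44 = $219.48.
Material charge = 37.5 × 925/1000 = $34.6875.
Adding setup: 219.48 + 34.6875 + 17 → 271.1675 ≈ $271.17.

$271.17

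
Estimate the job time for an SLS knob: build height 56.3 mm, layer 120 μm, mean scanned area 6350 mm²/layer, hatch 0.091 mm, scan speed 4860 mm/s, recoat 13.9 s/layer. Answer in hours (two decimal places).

3.69 hours

Layer count = ceil(56.3 / 0.12) = 470.
Hatch length per layer = 6350 / 0.091 = 69780.2 mm.
Scan time per layer = 69780.2 / 4860, so 14.3581 s.
Layer cycle: 14.3581 + 13.9 → 28.2581 s.
470 layers × 28.2581 s/layer = 13281.307 s, i.e. 3.69 hours.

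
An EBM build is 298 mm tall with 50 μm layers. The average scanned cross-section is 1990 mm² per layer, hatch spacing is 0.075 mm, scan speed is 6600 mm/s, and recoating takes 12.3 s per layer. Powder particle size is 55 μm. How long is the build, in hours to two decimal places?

Layer count = ceil(298 / 0.05) = 5960.
Hatch length per layer: 1990 / 0.075 → 26533.3 mm.
Beam time per layer = 26533.3 / 6600, so 4.0202 s.
Layer cycle = 4.0202 + 12.3, so 16.3202 s.
Build time = 5960 × 16.3202 = 97268.392 s = 27.02 hours.

27.02 hours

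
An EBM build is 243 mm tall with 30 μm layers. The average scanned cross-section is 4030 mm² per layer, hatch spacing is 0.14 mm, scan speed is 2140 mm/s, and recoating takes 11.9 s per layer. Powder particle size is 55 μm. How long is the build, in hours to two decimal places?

57.04 hours

Number of layers: 243 / 0.03 → 8100 (rounded up).
Hatch length per layer = 4030 / 0.14 = 28785.7 mm.
Per-layer scan time = 28785.7 / 2140, so 13.4513 s.
Layer cycle = 13.4513 + 11.9 = 25.3513 s.
Build time = 8100 × 25.3513 = 205345.53 s = 57.04 hours.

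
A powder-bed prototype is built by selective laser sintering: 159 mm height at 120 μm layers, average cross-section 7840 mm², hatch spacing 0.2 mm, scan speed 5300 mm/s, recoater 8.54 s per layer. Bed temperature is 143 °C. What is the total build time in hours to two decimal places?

Number of layers: 159 / 0.12 → 1325 (rounded up).
Hatch length per layer = 7840 / 0.2 = 39200 mm.
Scan time per layer = 39200 / 5300 = 7.3962 s.
Per-layer time = 7.3962 + 8.54, so 15.9362 s.
Total: 1325 × 15.9362 s = 21115.465 s → 5.87 hours.

5.87 hours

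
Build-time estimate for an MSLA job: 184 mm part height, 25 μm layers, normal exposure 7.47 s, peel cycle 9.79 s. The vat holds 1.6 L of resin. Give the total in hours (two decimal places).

35.29 hours

Layers = ⌈184/0.025⌉ = 7360.
Each layer takes = 7.47 + 9.79 = 17.26 s.
Total = 7360 × 17.26 = 127033.6 s = 35.29 hours.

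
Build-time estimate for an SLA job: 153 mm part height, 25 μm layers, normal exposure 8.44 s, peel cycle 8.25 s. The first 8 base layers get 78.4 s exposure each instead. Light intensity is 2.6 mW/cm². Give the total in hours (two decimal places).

Number of layers: 153 / 0.025 → 6120 (rounded up).
Burn-in layers = 8 × (78.4 + 8.25), so 693.2 s.
Normal layers = 6112 × (8.44 + 8.25) = 102009.28 s.
Sum: 693.2 + 102009.28 = 102702.48 s → 28.53 hours.

28.53 hours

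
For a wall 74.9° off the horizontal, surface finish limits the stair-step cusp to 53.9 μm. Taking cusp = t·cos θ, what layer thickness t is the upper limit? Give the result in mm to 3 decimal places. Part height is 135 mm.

0.207 mm

t = h_c / cos θ = 0.0539 / 0.2605 = 0.207 mm.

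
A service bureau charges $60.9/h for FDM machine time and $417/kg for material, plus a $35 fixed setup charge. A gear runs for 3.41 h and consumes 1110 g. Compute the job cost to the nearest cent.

$705.54

Time charge: 60.9 × 3.41 → $207.669.
Material charge = 417 × 1110/1000, so $462.87.
Adding setup: 207.669 + 462.87 + 35 → 705.539 ≈ $705.54.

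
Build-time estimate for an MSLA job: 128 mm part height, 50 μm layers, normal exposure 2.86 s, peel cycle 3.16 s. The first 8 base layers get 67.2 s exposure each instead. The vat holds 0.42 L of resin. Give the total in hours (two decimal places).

4.42 hours

Layer count = ceil(128 / 0.05) = 2560.
Base layers = 8 × (67.2 + 3.16), so 562.88 s.
Normal layers = 2552 × (2.86 + 3.16) = 15363.04 s.
Sum: 562.88 + 15363.04 = 15925.92 s → 4.42 hours.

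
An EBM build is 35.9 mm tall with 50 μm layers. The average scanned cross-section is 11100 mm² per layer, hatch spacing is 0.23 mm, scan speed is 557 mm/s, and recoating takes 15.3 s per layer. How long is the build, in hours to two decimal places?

20.33 hours

Number of layers: 35.9 / 0.05 → 718 (rounded up).
Scan path per layer: 11100 / 0.23 → 48260.9 mm.
Scan time per layer: 48260.9 / 557 → 86.6443 s.
Layer cycle = 86.6443 + 15.3, so 101.9443 s.
718 layers × 101.9443 s/layer = 73196.0074 s, i.e. 20.33 hours.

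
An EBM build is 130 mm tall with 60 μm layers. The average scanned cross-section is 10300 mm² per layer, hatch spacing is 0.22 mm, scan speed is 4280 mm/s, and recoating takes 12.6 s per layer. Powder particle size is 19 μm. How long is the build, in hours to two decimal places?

14.17 hours

Layer count = ceil(130 / 0.06) = 2167.
Per-layer scan distance = 10300 / 0.22, so 46818.2 mm.
Beam time per layer = 46818.2 / 4280 = 10.9388 s.
Time per layer = 10.9388 + 12.6, so 23.5388 s.
Build time = 2167 × 23.5388 = 51008.5796 s = 14.17 hours.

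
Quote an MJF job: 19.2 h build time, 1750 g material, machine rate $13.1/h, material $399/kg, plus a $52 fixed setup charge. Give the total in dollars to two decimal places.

Machine-time cost = 13.1 × 19.2 = $251.52.
Feedstock cost = 399 × 1750/1000 = $698.25.
Total = 251.52 + 698.25 + 52 = $1001.77.

$1001.77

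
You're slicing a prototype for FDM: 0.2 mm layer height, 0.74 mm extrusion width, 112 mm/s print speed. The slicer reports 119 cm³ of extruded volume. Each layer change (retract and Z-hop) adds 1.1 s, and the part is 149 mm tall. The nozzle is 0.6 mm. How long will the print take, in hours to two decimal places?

2.22 hours

Bead cross-section = 0.2 × 0.74, so 0.148 mm².
Total extruded path = 119000/0.148 = 804054.1 mm.
Extrusion time = 804054.1 / 112, so 7179.1 s.
Layers = ⌈149/0.2⌉ = 745.
Z-hop total: 745 × 1.1 → 819.5 s.
Total = 7179.1 + 819.5 = 7998.6 s = 2.22 hours.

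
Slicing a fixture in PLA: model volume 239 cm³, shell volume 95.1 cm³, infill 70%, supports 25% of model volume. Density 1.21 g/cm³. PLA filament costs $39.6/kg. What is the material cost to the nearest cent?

$12.25

Volume inside the shell = 239 − 95.1, so 143.9 cm³.
Infill volume = 0.70 × 143.9, so 100.73 cm³.
Support: 0.25 × 239 → 59.75 cm³.
Deposited volume = 95.1 + 100.73 + 59.75 = 255.58 cm³.
Mass: 255.58 × 1.21 → 309.2518 g.
Cost = 309.2518 g / 1000 × $39.6/kg = $12.25.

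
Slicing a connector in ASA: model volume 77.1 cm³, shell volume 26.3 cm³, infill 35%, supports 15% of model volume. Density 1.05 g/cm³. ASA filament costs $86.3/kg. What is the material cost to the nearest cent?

$5.04

Infill region: 77.1 − 26.3 → 50.8 cm³.
Deposited infill = 0.35 × 50.8 = 17.78 cm³.
Support = 0.15 × 77.1, so 11.565 cm³.
Total printed volume = 26.3 + 17.78 + 11.565, so 55.645 cm³.
Mass = 55.645 × 1.05, so 58.42725 g.
At $86.3/kg: 58.42725/1000 × 86.3 = $5.04.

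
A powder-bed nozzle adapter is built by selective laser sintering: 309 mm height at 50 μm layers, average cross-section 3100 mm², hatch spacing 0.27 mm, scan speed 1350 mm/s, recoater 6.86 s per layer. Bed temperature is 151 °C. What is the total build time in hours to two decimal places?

Layers = ⌈309/0.05⌉ = 6180.
Scan path per layer = 3100 / 0.27, so 11481.5 mm.
Scan time per layer = 11481.5 / 1350 = 8.5048 s.
Per-layer time = 8.5048 + 6.86 = 15.3648 s.
6180 layers × 15.3648 s/layer = 94954.464 s, i.e. 26.38 hours.

26.38 hours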